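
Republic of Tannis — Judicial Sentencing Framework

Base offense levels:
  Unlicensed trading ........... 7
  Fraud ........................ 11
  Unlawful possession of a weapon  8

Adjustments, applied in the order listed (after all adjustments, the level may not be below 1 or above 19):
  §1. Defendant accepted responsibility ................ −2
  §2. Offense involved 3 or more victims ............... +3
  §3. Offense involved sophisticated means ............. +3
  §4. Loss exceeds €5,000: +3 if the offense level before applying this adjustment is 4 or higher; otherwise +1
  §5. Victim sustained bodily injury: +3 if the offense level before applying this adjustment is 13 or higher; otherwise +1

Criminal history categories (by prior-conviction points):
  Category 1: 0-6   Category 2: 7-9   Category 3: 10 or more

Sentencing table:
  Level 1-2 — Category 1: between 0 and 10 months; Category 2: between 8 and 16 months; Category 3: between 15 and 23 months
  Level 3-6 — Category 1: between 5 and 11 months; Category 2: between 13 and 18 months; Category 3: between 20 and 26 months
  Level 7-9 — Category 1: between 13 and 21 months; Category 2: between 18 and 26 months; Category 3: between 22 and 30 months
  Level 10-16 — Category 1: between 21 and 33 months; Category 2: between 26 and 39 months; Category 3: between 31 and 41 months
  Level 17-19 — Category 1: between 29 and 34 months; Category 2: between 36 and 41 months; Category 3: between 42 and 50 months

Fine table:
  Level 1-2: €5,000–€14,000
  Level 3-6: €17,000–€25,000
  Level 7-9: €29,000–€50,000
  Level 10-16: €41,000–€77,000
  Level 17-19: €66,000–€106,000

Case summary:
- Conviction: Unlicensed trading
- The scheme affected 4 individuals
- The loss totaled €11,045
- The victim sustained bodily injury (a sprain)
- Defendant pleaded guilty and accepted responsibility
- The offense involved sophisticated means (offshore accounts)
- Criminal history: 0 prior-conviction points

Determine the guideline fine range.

€66,000–€106,000

Base offense level for unlicensed trading: 7.
§1 applies: 7 − 2 = 5.
§2 applies: 5 + 3 = 8.
§3 applies: 8 + 3 = 11.
§4 applies (level before this adjustment is 11 ≥ 4, so +3): 11 + 3 = 14.
§5 applies (level before this adjustment is 14 ≥ 13, so +3): 14 + 3 = 17.
Final offense level: 17.
Level 17 falls in the 17-19 band.
Fine table: Level 17-19 → €66,000–€106,000.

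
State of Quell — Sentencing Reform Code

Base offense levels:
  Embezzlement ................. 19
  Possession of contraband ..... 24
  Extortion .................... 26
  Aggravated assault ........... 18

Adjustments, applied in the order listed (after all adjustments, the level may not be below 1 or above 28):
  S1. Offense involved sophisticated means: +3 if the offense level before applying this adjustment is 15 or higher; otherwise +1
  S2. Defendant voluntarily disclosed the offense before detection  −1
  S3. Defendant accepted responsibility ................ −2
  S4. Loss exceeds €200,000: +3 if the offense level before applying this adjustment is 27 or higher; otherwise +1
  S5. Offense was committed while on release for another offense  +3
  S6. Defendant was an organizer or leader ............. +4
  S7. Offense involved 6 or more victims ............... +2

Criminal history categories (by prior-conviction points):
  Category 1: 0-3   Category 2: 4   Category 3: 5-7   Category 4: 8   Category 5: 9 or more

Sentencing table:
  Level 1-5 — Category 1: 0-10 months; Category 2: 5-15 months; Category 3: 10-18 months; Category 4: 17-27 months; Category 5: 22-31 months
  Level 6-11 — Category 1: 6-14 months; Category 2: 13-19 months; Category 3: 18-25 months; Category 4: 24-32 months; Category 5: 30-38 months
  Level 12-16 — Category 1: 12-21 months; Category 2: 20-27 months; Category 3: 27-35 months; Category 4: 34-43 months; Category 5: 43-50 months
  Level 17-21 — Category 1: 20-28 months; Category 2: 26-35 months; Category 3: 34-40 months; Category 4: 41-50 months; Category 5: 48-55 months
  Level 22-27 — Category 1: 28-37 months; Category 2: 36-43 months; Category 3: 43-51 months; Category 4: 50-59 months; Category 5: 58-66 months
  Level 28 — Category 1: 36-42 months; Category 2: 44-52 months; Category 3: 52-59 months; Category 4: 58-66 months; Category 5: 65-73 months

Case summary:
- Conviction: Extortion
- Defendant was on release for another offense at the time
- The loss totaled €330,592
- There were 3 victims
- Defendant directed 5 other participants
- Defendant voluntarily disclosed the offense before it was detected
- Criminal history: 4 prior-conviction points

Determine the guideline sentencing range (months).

Base offense level for extortion: 26.
S2 applies: 26 − 1 = 25.
S4 applies (level before this adjustment is 25 < 27, so +1): 25 + 1 = 26.
S5 applies: 26 + 3 = 29.
S6 applies: 29 + 4 = 33.
Level 33 exceeds the maximum of 28; capped at 28.
Final offense level: 28.
Criminal history: 4 prior points → Category 2 (4).
Level 28 falls in the 28 band.
Grid: Level 28 × Category 2 = 44-52 months.

44-52 months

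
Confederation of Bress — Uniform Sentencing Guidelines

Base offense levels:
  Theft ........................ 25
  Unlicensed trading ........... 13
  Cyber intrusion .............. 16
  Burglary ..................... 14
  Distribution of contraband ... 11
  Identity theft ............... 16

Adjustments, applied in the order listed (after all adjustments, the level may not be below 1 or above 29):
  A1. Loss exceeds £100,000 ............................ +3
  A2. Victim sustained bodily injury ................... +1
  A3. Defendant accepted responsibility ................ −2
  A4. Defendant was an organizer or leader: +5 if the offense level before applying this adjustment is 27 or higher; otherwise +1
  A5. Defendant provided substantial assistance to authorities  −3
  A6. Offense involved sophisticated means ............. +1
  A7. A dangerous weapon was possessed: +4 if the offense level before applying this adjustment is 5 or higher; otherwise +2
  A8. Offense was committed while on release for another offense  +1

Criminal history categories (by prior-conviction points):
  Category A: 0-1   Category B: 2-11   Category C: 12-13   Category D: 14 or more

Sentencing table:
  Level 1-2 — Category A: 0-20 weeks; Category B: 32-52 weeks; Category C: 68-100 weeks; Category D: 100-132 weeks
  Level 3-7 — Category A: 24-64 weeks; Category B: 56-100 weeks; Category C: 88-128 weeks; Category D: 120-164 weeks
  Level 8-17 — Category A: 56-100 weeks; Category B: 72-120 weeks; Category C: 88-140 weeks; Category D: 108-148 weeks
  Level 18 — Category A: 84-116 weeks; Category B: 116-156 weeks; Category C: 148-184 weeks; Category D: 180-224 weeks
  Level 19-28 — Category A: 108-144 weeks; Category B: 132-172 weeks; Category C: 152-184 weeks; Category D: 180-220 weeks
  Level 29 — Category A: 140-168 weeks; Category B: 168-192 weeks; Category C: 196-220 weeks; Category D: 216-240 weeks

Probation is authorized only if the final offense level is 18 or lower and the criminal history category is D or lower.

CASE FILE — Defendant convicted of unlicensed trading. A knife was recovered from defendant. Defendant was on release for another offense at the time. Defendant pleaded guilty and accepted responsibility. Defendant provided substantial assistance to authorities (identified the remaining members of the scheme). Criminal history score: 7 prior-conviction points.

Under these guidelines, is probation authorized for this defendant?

Base offense level for unlicensed trading: 13.
A1 does not apply.
A3 applies: 13 − 2 = 11.
A5 applies: 11 − 3 = 8.
A6 does not apply.
A7 applies (level before this adjustment is 8 ≥ 5, so +4): 8 + 4 = 12.
A8 applies: 12 + 1 = 13.
Final offense level: 13.
Criminal history: 7 prior points → Category B (2-11).
Level 13 falls in the 8-17 band.
Grid: Level 8-17 × Category B = 72-120 weeks.
Probation check: level 13 ≤ 18 and category B ≤ D → eligible.

Yes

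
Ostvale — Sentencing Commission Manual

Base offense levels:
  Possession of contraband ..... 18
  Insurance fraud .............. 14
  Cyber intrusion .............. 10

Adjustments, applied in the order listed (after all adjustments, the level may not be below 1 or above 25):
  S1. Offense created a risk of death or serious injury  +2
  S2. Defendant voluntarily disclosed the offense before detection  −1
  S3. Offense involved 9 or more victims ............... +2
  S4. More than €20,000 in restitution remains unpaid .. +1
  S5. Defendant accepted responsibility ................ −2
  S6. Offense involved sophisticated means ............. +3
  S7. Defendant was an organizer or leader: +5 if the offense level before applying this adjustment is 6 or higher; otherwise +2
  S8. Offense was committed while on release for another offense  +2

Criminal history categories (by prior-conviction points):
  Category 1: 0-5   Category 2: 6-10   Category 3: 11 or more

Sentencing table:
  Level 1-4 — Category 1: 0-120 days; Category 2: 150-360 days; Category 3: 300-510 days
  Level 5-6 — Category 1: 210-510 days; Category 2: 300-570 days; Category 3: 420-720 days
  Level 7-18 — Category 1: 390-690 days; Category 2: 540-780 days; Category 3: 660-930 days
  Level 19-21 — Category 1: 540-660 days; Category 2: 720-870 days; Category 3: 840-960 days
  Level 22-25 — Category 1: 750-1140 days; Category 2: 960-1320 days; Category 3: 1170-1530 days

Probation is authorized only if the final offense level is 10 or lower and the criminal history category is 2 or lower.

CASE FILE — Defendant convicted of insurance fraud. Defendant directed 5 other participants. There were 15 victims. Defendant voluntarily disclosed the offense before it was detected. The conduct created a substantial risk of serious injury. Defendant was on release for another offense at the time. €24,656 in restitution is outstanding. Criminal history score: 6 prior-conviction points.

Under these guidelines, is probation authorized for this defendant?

Base offense level for insurance fraud: 14.
S1 applies: 14 + 2 = 16.
S2 applies: 16 − 1 = 15.
S3 applies: 15 + 2 = 17.
S4 applies: 17 + 1 = 18.
S5 does not apply.
S6 does not apply.
S7 applies (level before this adjustment is 18 ≥ 6, so +5): 18 + 5 = 23.
S8 applies: 23 + 2 = 25.
Final offense level: 25.
Criminal history: 6 prior points → Category 2 (6-10).
Level 25 falls in the 22-25 band.
Grid: Level 22-25 × Category 2 = 960-1320 days.
Probation check: level 25 > 10 and category 2 ≤ 2 → not eligible.

No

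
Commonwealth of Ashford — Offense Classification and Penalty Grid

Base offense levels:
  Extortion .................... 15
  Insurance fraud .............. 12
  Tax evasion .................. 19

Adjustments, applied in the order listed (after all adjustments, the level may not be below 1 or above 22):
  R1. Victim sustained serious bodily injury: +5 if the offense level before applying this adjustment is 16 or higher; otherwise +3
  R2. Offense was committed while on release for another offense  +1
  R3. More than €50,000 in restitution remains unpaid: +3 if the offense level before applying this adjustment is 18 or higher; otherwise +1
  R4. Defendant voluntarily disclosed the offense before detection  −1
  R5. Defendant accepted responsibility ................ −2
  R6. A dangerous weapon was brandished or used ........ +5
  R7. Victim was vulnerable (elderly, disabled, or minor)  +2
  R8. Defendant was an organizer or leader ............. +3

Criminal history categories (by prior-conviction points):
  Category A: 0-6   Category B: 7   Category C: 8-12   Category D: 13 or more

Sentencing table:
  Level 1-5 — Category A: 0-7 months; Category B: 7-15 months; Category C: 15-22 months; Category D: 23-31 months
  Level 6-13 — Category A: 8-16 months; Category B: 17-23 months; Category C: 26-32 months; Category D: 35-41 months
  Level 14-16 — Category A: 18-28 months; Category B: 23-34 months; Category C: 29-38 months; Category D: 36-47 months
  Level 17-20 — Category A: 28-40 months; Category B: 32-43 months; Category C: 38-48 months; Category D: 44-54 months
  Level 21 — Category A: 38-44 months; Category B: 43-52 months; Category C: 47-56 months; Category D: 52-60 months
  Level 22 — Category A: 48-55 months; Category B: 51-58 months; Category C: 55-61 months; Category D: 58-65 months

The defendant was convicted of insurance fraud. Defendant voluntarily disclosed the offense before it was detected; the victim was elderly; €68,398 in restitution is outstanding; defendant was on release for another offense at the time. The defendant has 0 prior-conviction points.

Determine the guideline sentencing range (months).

18-28 months

Base offense level for insurance fraud: 12.
R1 does not apply.
R2 applies: 12 + 1 = 13.
R3 applies (level before this adjustment is 13 < 18, so +1): 13 + 1 = 14.
R4 applies: 14 − 1 = 13.
R6 does not apply.
R7 applies: 13 + 2 = 15.
R8 does not apply.
Final offense level: 15.
Criminal history: 0 prior points → Category A (0-6).
Level 15 falls in the 14-16 band.
Grid: Level 14-16 × Category A = 18-28 months.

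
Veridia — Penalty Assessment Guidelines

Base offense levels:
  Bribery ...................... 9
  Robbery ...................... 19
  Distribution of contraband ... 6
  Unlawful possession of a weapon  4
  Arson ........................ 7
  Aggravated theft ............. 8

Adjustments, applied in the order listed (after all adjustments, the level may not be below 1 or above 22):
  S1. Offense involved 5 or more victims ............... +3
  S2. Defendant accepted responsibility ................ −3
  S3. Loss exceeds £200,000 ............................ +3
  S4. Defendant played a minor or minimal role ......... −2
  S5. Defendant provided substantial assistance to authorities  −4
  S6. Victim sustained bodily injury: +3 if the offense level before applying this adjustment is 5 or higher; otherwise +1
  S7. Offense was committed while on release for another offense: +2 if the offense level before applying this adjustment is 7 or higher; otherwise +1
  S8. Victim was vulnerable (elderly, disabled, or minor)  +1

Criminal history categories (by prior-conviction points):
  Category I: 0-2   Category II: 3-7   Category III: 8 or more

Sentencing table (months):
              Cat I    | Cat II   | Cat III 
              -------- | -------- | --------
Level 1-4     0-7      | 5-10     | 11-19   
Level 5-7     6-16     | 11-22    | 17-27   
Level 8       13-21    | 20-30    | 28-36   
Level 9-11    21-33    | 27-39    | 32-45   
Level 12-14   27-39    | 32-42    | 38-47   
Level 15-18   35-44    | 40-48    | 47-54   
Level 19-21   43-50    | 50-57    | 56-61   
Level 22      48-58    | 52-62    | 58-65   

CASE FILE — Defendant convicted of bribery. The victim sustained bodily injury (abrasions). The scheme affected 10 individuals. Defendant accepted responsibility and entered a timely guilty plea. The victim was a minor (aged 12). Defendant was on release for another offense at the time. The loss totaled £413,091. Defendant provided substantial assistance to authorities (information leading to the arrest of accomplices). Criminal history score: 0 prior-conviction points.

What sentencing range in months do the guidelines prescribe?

27-39 months

Base offense level for bribery: 9.
S1 applies: 9 + 3 = 12.
S2 applies: 12 − 3 = 9.
S3 applies: 9 + 3 = 12.
S5 applies: 12 − 4 = 8.
S6 applies (level before this adjustment is 8 ≥ 5, so +3): 8 + 3 = 11.
S7 applies (level before this adjustment is 11 ≥ 7, so +2): 11 + 2 = 13.
S8 applies: 13 + 1 = 14.
Final offense level: 14.
Criminal history: 0 prior points → Category I (0-2).
Level 14 falls in the 12-14 band.
Grid: Level 12-14 × Category I = 27-39 months.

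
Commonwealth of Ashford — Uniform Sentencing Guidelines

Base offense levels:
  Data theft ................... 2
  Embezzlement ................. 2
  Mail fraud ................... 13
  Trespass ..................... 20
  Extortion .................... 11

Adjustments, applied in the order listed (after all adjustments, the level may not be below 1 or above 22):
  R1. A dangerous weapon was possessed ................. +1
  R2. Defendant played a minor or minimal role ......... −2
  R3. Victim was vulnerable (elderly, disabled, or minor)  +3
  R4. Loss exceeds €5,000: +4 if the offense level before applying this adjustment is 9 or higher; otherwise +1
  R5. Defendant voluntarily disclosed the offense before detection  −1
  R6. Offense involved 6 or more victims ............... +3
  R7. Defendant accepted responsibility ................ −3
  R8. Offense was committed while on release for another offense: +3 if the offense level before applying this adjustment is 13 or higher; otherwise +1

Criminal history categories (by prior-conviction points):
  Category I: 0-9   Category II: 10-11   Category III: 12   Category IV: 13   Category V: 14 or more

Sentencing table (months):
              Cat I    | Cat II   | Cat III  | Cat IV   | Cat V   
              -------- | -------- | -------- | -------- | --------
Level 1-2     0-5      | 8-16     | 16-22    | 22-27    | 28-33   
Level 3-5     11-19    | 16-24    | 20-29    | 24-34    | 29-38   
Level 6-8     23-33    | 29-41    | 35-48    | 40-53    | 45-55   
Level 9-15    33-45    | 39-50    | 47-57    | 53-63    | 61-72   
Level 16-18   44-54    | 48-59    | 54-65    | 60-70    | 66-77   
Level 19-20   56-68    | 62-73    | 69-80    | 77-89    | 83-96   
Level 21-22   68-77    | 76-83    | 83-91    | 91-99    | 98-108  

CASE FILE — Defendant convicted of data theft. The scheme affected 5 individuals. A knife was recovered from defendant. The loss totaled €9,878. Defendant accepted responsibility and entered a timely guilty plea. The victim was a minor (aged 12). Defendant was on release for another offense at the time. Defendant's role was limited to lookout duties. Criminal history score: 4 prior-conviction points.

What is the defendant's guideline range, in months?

11-19 months

Base offense level for data theft: 2.
R1 applies: 2 + 1 = 3.
R2 applies: 3 − 2 = 1.
R3 applies: 1 + 3 = 4.
R4 applies (level before this adjustment is 4 < 9, so +1): 4 + 1 = 5.
R5 does not apply.
R7 applies: 5 − 3 = 2.
R8 applies (level before this adjustment is 2 < 13, so +1): 2 + 1 = 3.
Final offense level: 3.
Criminal history: 4 prior points → Category I (0-9).
Level 3 falls in the 3-5 band.
Grid: Level 3-5 × Category I = 11-19 months.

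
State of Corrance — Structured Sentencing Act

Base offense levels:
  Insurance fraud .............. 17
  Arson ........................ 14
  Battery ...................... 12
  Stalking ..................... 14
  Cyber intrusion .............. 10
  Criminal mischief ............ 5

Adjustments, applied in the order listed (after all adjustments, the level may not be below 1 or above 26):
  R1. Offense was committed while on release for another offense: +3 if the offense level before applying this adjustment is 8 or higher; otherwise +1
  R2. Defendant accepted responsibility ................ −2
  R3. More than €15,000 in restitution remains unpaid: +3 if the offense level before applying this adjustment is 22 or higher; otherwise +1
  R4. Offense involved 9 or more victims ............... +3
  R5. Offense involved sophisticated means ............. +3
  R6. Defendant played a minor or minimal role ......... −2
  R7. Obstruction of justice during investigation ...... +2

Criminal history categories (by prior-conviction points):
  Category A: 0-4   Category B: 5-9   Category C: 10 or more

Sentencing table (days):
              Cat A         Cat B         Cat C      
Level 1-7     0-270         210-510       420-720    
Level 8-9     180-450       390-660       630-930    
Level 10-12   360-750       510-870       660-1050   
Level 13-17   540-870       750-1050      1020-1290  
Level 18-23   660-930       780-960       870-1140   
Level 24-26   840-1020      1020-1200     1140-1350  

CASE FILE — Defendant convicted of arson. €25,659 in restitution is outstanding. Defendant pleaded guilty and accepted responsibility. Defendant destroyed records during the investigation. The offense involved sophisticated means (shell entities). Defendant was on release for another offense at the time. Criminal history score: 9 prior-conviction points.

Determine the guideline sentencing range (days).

Base offense level for arson: 14.
R1 applies (level before this adjustment is 14 ≥ 8, so +3): 14 + 3 = 17.
R2 applies: 17 − 2 = 15.
R3 applies (level before this adjustment is 15 < 22, so +1): 15 + 1 = 16.
R4 does not apply.
R5 applies: 16 + 3 = 19.
R6 does not apply.
R7 applies: 19 + 2 = 21.
Final offense level: 21.
Criminal history: 9 prior points → Category B (5-9).
Level 21 falls in the 18-23 band.
Grid: Level 18-23 × Category B = 780-960 days.

780-960 days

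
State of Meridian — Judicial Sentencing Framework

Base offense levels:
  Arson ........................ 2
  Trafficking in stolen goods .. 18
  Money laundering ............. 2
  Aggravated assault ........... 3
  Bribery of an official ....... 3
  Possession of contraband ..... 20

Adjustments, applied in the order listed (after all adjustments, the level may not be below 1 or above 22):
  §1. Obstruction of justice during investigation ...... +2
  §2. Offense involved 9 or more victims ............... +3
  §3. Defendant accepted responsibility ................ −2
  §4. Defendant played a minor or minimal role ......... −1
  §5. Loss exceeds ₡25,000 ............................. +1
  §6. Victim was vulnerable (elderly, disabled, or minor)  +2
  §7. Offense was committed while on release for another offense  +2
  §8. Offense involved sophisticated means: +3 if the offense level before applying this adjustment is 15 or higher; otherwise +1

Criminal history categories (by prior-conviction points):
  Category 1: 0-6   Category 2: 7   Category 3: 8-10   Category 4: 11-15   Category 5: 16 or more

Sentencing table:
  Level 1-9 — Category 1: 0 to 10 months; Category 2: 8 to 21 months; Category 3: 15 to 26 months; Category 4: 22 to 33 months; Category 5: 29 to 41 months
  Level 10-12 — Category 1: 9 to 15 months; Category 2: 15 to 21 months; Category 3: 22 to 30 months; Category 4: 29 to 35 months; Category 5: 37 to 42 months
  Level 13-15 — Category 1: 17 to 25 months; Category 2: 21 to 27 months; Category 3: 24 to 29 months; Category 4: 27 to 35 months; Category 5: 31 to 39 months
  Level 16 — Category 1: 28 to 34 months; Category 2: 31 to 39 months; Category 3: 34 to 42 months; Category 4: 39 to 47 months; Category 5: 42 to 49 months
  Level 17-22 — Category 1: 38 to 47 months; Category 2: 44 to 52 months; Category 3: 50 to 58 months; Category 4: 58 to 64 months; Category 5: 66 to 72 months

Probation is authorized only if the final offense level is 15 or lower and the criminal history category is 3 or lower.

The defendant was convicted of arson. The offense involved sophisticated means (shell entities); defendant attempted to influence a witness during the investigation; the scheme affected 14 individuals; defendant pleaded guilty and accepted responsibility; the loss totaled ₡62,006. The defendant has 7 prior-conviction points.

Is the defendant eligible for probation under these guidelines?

Base offense level for arson: 2.
§1 applies: 2 + 2 = 4.
§2 applies: 4 + 3 = 7.
§3 applies: 7 − 2 = 5.
§4 does not apply.
§5 applies: 5 + 1 = 6.
§6 does not apply.
§7 does not apply.
§8 applies (level before this adjustment is 6 < 15, so +1): 6 + 1 = 7.
Final offense level: 7.
Criminal history: 7 prior points → Category 2 (7).
Level 7 falls in the 1-9 band.
Grid: Level 1-9 × Category 2 = 8-21 months.
Probation check: level 7 ≤ 15 and category 2 ≤ 3 → eligible.

Yes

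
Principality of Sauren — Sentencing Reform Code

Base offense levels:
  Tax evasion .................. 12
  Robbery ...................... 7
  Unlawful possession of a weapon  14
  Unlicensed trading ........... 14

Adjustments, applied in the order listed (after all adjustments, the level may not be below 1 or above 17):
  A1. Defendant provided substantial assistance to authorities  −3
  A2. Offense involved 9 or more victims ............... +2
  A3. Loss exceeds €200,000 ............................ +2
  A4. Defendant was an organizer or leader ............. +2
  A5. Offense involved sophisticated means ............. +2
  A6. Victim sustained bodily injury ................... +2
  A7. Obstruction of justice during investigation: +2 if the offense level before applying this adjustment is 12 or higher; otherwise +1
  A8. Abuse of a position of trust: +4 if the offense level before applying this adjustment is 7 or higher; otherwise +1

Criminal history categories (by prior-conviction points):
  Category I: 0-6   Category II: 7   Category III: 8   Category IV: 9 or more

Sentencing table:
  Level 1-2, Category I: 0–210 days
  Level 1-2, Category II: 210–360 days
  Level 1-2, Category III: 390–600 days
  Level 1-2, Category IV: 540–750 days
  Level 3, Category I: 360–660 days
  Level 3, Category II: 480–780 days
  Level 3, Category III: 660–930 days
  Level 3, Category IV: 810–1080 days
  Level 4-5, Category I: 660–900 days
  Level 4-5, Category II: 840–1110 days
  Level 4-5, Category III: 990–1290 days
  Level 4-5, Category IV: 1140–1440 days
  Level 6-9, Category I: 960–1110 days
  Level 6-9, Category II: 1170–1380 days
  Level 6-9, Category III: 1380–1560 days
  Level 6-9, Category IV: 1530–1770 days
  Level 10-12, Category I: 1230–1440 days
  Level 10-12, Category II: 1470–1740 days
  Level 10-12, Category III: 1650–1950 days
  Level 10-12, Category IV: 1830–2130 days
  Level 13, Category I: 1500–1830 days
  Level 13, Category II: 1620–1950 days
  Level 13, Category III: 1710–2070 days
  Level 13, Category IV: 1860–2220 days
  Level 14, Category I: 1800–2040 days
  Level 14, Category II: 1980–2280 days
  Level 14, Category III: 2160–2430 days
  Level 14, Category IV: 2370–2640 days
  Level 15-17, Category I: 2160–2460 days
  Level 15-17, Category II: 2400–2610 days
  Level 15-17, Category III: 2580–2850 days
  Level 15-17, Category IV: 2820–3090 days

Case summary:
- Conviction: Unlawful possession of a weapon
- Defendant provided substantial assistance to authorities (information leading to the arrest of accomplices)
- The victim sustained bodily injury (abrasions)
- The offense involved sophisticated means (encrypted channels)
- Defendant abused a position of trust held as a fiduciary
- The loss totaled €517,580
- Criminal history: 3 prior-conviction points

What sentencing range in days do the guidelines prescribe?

2160-2460 days

Base offense level for unlawful possession of a weapon: 14.
A1 applies: 14 − 3 = 11.
A2 does not apply.
A3 applies: 11 + 2 = 13.
A5 applies: 13 + 2 = 15.
A6 applies: 15 + 2 = 17.
A8 applies (level before this adjustment is 17 ≥ 7, so +4): 17 + 4 = 21.
Level 21 exceeds the maximum of 17; capped at 17.
Final offense level: 17.
Criminal history: 3 prior points → Category I (0-6).
Level 17 falls in the 15-17 band.
Grid: Level 15-17 × Category I = 2160-2460 days.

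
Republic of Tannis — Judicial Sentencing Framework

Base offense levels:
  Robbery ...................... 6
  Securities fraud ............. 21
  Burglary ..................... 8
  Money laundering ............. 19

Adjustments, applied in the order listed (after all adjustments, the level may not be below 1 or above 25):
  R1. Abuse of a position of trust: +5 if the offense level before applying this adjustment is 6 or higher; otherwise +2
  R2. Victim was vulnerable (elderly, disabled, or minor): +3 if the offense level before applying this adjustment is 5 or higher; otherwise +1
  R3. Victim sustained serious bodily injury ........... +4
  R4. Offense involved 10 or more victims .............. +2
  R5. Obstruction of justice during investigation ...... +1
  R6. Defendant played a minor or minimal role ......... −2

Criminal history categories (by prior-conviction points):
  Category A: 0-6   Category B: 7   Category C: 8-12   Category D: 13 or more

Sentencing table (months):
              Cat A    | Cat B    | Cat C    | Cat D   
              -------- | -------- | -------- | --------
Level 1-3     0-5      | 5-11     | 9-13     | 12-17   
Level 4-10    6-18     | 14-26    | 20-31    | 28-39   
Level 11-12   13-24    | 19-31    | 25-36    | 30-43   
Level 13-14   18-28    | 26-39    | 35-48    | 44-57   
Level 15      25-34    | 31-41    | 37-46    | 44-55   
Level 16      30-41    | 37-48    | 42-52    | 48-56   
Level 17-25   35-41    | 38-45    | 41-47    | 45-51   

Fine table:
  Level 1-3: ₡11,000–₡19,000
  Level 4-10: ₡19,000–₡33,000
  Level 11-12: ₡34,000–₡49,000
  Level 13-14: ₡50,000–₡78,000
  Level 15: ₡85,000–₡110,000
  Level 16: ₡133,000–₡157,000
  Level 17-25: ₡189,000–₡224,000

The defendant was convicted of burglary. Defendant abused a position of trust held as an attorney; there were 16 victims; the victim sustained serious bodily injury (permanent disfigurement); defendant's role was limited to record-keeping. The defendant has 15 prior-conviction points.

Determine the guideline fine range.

Base offense level for burglary: 8.
R1 applies (level before this adjustment is 8 ≥ 6, so +5): 8 + 5 = 13.
R2 does not apply.
R3 applies: 13 + 4 = 17.
R4 applies: 17 + 2 = 19.
R5 does not apply.
R6 applies: 19 − 2 = 17.
Final offense level: 17.
Level 17 falls in the 17-25 band.
Fine table: Level 17-25 → ₡189,000–₡224,000.

₡189,000–₡224,000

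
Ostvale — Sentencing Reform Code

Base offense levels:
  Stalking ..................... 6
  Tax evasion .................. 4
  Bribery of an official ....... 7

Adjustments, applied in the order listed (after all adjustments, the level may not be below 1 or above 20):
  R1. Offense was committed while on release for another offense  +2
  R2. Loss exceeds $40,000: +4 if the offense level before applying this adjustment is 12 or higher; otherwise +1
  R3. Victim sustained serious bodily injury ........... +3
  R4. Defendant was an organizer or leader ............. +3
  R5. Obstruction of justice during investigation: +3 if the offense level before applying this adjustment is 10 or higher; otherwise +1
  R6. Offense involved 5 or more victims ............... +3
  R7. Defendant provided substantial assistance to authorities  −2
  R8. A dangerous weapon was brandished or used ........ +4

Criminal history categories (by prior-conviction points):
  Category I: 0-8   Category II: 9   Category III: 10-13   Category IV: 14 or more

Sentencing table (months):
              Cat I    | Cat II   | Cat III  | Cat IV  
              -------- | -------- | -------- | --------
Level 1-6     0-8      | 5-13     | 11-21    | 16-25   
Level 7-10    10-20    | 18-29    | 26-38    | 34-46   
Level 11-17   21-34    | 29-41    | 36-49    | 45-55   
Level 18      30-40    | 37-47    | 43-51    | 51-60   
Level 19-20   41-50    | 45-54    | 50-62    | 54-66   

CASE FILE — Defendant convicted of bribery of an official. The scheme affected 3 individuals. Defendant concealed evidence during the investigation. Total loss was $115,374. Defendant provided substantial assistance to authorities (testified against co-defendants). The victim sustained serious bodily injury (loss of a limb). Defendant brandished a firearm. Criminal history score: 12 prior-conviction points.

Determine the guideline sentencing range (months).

Base offense level for bribery of an official: 7.
R2 applies (level before this adjustment is 7 < 12, so +1): 7 + 1 = 8.
R3 applies: 8 + 3 = 11.
R5 applies (level before this adjustment is 11 ≥ 10, so +3): 11 + 3 = 14.
R6 does not apply.
R7 applies: 14 − 2 = 12.
R8 applies: 12 + 4 = 16.
Final offense level: 16.
Criminal history: 12 prior points → Category III (10-13).
Level 16 falls in the 11-17 band.
Grid: Level 11-17 × Category III = 36-49 months.

36-49 months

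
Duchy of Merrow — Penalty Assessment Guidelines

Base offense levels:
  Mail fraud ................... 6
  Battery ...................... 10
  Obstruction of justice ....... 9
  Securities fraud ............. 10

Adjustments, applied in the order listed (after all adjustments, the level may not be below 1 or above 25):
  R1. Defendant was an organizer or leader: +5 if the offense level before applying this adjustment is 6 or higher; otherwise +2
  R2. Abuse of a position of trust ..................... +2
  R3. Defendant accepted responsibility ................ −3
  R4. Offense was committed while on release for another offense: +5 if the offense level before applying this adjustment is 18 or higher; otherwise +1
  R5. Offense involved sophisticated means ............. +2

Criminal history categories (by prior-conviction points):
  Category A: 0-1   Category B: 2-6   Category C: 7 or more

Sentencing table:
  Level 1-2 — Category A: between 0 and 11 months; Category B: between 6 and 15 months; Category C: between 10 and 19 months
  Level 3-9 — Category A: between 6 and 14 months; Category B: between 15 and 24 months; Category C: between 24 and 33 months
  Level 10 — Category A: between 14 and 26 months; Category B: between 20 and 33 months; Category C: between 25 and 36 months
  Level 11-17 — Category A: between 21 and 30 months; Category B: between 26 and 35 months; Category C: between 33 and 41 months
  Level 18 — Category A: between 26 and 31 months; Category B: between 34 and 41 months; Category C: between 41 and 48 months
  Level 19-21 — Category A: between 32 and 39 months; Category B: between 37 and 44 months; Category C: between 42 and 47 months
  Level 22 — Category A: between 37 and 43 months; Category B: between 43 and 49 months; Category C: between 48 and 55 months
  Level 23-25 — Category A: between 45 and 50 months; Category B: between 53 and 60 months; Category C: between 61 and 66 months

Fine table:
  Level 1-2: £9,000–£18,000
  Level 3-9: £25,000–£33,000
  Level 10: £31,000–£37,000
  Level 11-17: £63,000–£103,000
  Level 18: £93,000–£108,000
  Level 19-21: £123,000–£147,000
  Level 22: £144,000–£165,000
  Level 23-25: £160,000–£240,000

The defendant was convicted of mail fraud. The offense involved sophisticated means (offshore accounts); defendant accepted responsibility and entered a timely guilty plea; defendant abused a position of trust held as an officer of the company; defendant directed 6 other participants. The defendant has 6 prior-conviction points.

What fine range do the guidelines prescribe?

Base offense level for mail fraud: 6.
R1 applies (level before this adjustment is 6 ≥ 6, so +5): 6 + 5 = 11.
R2 applies: 11 + 2 = 13.
R3 applies: 13 − 3 = 10.
R5 applies: 10 + 2 = 12.
Final offense level: 12.
Level 12 falls in the 11-17 band.
Fine table: Level 11-17 → £63,000–£103,000.

£63,000–£103,000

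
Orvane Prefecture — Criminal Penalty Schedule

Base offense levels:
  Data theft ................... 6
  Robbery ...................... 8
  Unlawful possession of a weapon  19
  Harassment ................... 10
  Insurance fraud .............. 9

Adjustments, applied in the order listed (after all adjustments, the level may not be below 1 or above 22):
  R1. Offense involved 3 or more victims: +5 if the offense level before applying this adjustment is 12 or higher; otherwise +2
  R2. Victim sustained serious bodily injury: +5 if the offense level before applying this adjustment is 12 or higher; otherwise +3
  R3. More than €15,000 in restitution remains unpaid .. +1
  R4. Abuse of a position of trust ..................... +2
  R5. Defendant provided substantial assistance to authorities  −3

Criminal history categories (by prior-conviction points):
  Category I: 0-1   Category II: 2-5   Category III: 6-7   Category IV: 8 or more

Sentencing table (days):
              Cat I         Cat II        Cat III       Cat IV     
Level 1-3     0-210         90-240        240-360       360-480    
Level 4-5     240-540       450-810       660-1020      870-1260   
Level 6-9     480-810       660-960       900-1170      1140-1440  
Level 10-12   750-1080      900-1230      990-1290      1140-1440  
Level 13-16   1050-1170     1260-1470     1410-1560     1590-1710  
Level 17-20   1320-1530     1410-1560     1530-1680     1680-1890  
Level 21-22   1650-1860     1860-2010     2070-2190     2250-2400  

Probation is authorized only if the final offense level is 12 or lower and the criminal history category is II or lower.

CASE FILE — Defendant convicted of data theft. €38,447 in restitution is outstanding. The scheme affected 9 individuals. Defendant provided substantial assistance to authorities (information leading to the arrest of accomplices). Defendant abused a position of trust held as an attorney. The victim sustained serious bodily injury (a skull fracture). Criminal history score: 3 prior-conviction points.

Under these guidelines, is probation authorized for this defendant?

Yes

Base offense level for data theft: 6.
R1 applies (level before this adjustment is 6 < 12, so +2): 6 + 2 = 8.
R2 applies (level before this adjustment is 8 < 12, so +3): 8 + 3 = 11.
R3 applies: 11 + 1 = 12.
R4 applies: 12 + 2 = 14.
R5 applies: 14 − 3 = 11.
Final offense level: 11.
Criminal history: 3 prior points → Category II (2-5).
Level 11 falls in the 10-12 band.
Grid: Level 10-12 × Category II = 900-1230 days.
Probation check: level 11 ≤ 12 and category II ≤ II → eligible.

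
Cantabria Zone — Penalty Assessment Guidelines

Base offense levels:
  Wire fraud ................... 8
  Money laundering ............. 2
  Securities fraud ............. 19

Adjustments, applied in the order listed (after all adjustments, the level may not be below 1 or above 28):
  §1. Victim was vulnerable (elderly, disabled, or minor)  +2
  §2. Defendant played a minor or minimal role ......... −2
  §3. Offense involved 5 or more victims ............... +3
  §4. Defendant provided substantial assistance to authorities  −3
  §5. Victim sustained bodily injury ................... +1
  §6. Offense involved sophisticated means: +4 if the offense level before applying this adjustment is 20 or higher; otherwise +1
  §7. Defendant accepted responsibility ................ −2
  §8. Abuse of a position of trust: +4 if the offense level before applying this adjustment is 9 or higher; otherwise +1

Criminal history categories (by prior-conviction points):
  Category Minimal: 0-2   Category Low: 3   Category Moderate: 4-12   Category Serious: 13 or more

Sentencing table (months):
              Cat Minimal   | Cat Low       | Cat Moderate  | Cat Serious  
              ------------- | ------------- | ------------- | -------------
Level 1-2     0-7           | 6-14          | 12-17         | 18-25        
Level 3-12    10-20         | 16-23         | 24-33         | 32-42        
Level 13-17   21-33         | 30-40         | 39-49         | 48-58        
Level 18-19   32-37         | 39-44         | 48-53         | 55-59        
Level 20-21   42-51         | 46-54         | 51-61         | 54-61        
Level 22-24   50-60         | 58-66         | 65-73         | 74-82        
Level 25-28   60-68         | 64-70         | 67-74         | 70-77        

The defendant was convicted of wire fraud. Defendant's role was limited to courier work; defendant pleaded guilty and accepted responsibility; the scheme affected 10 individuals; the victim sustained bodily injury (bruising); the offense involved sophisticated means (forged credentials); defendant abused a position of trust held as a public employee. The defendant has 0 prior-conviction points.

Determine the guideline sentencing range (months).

Base offense level for wire fraud: 8.
§2 applies: 8 − 2 = 6.
§3 applies: 6 + 3 = 9.
§4 does not apply.
§5 applies: 9 + 1 = 10.
§6 applies (level before this adjustment is 10 < 20, so +1): 10 + 1 = 11.
§7 applies: 11 − 2 = 9.
§8 applies (level before this adjustment is 9 ≥ 9, so +4): 9 + 4 = 13.
Final offense level: 13.
Criminal history: 0 prior points → Category Minimal (0-2).
Level 13 falls in the 13-17 band.
Grid: Level 13-17 × Category Minimal = 21-33 months.

21-33 months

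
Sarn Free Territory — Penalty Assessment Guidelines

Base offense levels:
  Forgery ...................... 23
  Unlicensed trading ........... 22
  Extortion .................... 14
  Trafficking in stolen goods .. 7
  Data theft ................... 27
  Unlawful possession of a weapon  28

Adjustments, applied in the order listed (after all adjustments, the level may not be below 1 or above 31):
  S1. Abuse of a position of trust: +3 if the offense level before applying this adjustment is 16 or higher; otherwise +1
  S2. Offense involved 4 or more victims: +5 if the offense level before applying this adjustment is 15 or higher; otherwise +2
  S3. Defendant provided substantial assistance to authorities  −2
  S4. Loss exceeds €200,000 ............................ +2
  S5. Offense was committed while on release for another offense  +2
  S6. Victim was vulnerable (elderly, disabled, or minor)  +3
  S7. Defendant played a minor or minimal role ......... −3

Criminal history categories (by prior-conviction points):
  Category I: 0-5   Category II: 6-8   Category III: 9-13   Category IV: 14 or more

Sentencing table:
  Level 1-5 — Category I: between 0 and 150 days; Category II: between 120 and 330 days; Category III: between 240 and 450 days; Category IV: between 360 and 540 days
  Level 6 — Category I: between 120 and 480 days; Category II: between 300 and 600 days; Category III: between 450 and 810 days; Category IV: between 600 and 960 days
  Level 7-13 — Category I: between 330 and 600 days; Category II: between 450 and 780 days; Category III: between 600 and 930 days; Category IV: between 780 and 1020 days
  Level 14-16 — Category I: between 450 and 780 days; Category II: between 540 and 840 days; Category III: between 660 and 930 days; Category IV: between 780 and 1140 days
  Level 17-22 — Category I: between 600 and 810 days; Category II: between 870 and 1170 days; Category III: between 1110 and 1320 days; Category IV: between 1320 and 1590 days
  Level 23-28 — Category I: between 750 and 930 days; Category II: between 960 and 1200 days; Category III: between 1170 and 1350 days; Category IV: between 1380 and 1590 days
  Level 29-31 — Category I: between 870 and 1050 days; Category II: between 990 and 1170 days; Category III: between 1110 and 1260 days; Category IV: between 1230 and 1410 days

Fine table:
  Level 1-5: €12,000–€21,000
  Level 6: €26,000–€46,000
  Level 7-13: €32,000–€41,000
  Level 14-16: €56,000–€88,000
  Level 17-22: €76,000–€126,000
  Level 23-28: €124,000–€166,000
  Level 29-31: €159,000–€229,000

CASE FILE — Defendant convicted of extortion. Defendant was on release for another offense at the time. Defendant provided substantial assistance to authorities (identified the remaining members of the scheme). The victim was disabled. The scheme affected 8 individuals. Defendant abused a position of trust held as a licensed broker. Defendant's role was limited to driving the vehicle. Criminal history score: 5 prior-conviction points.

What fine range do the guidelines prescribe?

Base offense level for extortion: 14.
S1 applies (level before this adjustment is 14 < 16, so +1): 14 + 1 = 15.
S2 applies (level before this adjustment is 15 ≥ 15, so +5): 15 + 5 = 20.
S3 applies: 20 − 2 = 18.
S4 does not apply.
S5 applies: 18 + 2 = 20.
S6 applies: 20 + 3 = 23.
S7 applies: 23 − 3 = 20.
Final offense level: 20.
Level 20 falls in the 17-22 band.
Fine table: Level 17-22 → €76,000–€126,000.

€76,000–€126,000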